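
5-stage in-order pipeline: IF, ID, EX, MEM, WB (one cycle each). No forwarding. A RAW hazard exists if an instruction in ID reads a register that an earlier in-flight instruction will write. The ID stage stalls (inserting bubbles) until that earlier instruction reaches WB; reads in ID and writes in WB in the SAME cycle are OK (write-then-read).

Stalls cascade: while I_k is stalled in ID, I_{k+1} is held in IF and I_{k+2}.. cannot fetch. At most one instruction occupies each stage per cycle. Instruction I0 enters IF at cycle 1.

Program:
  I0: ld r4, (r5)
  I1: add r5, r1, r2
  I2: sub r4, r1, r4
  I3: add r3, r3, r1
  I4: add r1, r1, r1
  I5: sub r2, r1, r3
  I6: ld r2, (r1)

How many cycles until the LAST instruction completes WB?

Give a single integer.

Answer: 14

Derivation:
I0 ld r4 <- r5: IF@1 ID@2 stall=0 (-) EX@3 MEM@4 WB@5
I1 add r5 <- r1,r2: IF@2 ID@3 stall=0 (-) EX@4 MEM@5 WB@6
I2 sub r4 <- r1,r4: IF@3 ID@4 stall=1 (RAW on I0.r4 (WB@5)) EX@6 MEM@7 WB@8
I3 add r3 <- r3,r1: IF@4 ID@6 stall=0 (-) EX@7 MEM@8 WB@9
I4 add r1 <- r1,r1: IF@6 ID@7 stall=0 (-) EX@8 MEM@9 WB@10
I5 sub r2 <- r1,r3: IF@7 ID@8 stall=2 (RAW on I4.r1 (WB@10)) EX@11 MEM@12 WB@13
I6 ld r2 <- r1: IF@8 ID@11 stall=0 (-) EX@12 MEM@13 WB@14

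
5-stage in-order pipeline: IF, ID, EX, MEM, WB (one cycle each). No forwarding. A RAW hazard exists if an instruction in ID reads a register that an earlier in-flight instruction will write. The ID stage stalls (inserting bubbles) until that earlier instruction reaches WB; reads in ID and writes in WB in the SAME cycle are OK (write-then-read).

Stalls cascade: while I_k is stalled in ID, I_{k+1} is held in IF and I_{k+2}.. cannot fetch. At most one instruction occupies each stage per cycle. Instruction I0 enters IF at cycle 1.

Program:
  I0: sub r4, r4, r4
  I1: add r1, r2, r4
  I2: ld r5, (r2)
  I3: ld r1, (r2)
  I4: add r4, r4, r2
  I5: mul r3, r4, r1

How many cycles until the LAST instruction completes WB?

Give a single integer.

Answer: 14

Derivation:
I0 sub r4 <- r4,r4: IF@1 ID@2 stall=0 (-) EX@3 MEM@4 WB@5
I1 add r1 <- r2,r4: IF@2 ID@3 stall=2 (RAW on I0.r4 (WB@5)) EX@6 MEM@7 WB@8
I2 ld r5 <- r2: IF@3 ID@6 stall=0 (-) EX@7 MEM@8 WB@9
I3 ld r1 <- r2: IF@6 ID@7 stall=0 (-) EX@8 MEM@9 WB@10
I4 add r4 <- r4,r2: IF@7 ID@8 stall=0 (-) EX@9 MEM@10 WB@11
I5 mul r3 <- r4,r1: IF@8 ID@9 stall=2 (RAW on I4.r4 (WB@11)) EX@12 MEM@13 WB@14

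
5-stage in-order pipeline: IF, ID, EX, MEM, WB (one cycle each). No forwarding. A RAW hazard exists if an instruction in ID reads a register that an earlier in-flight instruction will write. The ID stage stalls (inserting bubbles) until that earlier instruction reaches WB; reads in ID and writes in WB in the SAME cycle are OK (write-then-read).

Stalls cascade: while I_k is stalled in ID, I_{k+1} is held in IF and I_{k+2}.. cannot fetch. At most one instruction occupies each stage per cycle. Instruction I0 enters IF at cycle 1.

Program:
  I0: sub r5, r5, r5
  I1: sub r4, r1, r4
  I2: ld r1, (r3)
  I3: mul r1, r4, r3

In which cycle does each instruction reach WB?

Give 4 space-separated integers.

I0 sub r5 <- r5,r5: IF@1 ID@2 stall=0 (-) EX@3 MEM@4 WB@5
I1 sub r4 <- r1,r4: IF@2 ID@3 stall=0 (-) EX@4 MEM@5 WB@6
I2 ld r1 <- r3: IF@3 ID@4 stall=0 (-) EX@5 MEM@6 WB@7
I3 mul r1 <- r4,r3: IF@4 ID@5 stall=1 (RAW on I1.r4 (WB@6)) EX@7 MEM@8 WB@9

Answer: 5 6 7 9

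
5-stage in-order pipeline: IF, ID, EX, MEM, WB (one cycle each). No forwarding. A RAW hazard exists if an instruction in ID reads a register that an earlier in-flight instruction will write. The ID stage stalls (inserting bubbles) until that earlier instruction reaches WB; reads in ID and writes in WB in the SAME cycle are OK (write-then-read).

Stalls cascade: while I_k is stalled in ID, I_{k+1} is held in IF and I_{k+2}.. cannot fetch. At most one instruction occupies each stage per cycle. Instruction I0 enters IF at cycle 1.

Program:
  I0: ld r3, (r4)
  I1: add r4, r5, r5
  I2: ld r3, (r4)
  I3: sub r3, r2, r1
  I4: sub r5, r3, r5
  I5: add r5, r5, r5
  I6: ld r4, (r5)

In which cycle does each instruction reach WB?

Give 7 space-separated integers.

I0 ld r3 <- r4: IF@1 ID@2 stall=0 (-) EX@3 MEM@4 WB@5
I1 add r4 <- r5,r5: IF@2 ID@3 stall=0 (-) EX@4 MEM@5 WB@6
I2 ld r3 <- r4: IF@3 ID@4 stall=2 (RAW on I1.r4 (WB@6)) EX@7 MEM@8 WB@9
I3 sub r3 <- r2,r1: IF@4 ID@7 stall=0 (-) EX@8 MEM@9 WB@10
I4 sub r5 <- r3,r5: IF@7 ID@8 stall=2 (RAW on I3.r3 (WB@10)) EX@11 MEM@12 WB@13
I5 add r5 <- r5,r5: IF@8 ID@11 stall=2 (RAW on I4.r5 (WB@13)) EX@14 MEM@15 WB@16
I6 ld r4 <- r5: IF@11 ID@14 stall=2 (RAW on I5.r5 (WB@16)) EX@17 MEM@18 WB@19

Answer: 5 6 9 10 13 16 19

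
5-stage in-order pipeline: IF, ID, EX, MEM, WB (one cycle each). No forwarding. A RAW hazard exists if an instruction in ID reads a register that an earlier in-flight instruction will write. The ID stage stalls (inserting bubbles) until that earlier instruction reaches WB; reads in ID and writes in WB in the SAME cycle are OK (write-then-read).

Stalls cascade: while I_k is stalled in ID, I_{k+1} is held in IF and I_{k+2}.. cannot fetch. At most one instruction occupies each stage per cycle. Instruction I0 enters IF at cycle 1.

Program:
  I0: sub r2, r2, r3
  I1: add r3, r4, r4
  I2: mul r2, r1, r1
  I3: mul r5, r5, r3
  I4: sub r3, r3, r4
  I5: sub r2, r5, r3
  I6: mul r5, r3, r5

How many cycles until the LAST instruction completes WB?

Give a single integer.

I0 sub r2 <- r2,r3: IF@1 ID@2 stall=0 (-) EX@3 MEM@4 WB@5
I1 add r3 <- r4,r4: IF@2 ID@3 stall=0 (-) EX@4 MEM@5 WB@6
I2 mul r2 <- r1,r1: IF@3 ID@4 stall=0 (-) EX@5 MEM@6 WB@7
I3 mul r5 <- r5,r3: IF@4 ID@5 stall=1 (RAW on I1.r3 (WB@6)) EX@7 MEM@8 WB@9
I4 sub r3 <- r3,r4: IF@5 ID@7 stall=0 (-) EX@8 MEM@9 WB@10
I5 sub r2 <- r5,r3: IF@7 ID@8 stall=2 (RAW on I4.r3 (WB@10)) EX@11 MEM@12 WB@13
I6 mul r5 <- r3,r5: IF@8 ID@11 stall=0 (-) EX@12 MEM@13 WB@14

Answer: 14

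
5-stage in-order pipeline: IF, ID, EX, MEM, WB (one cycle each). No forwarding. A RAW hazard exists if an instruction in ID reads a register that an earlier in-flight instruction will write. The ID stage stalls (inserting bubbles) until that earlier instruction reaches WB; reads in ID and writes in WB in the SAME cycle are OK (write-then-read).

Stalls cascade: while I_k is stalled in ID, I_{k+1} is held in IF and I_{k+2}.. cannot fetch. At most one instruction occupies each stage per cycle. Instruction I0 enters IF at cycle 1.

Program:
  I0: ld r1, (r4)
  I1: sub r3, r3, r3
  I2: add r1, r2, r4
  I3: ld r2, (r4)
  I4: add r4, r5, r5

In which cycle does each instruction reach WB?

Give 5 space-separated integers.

I0 ld r1 <- r4: IF@1 ID@2 stall=0 (-) EX@3 MEM@4 WB@5
I1 sub r3 <- r3,r3: IF@2 ID@3 stall=0 (-) EX@4 MEM@5 WB@6
I2 add r1 <- r2,r4: IF@3 ID@4 stall=0 (-) EX@5 MEM@6 WB@7
I3 ld r2 <- r4: IF@4 ID@5 stall=0 (-) EX@6 MEM@7 WB@8
I4 add r4 <- r5,r5: IF@5 ID@6 stall=0 (-) EX@7 MEM@8 WB@9

Answer: 5 6 7 8 9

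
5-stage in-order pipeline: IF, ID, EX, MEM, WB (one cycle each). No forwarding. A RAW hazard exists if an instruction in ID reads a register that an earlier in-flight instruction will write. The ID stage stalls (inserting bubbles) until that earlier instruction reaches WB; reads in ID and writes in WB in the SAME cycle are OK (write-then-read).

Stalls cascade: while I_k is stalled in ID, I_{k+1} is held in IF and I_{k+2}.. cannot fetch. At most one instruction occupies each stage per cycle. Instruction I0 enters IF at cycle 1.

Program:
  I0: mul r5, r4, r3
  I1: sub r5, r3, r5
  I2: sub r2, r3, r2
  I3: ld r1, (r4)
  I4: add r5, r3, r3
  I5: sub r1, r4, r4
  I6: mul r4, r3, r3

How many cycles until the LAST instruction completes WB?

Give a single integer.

Answer: 13

Derivation:
I0 mul r5 <- r4,r3: IF@1 ID@2 stall=0 (-) EX@3 MEM@4 WB@5
I1 sub r5 <- r3,r5: IF@2 ID@3 stall=2 (RAW on I0.r5 (WB@5)) EX@6 MEM@7 WB@8
I2 sub r2 <- r3,r2: IF@3 ID@6 stall=0 (-) EX@7 MEM@8 WB@9
I3 ld r1 <- r4: IF@6 ID@7 stall=0 (-) EX@8 MEM@9 WB@10
I4 add r5 <- r3,r3: IF@7 ID@8 stall=0 (-) EX@9 MEM@10 WB@11
I5 sub r1 <- r4,r4: IF@8 ID@9 stall=0 (-) EX@10 MEM@11 WB@12
I6 mul r4 <- r3,r3: IF@9 ID@10 stall=0 (-) EX@11 MEM@12 WB@13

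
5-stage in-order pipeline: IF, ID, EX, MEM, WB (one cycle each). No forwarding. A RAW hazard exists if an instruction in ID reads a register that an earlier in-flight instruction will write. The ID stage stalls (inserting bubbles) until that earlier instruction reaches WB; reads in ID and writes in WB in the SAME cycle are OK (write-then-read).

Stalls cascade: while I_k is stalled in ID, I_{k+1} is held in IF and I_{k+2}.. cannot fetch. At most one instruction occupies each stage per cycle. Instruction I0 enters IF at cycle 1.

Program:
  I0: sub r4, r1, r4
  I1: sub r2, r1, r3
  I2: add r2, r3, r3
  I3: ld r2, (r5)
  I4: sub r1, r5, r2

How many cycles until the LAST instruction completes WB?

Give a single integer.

Answer: 11

Derivation:
I0 sub r4 <- r1,r4: IF@1 ID@2 stall=0 (-) EX@3 MEM@4 WB@5
I1 sub r2 <- r1,r3: IF@2 ID@3 stall=0 (-) EX@4 MEM@5 WB@6
I2 add r2 <- r3,r3: IF@3 ID@4 stall=0 (-) EX@5 MEM@6 WB@7
I3 ld r2 <- r5: IF@4 ID@5 stall=0 (-) EX@6 MEM@7 WB@8
I4 sub r1 <- r5,r2: IF@5 ID@6 stall=2 (RAW on I3.r2 (WB@8)) EX@9 MEM@10 WB@11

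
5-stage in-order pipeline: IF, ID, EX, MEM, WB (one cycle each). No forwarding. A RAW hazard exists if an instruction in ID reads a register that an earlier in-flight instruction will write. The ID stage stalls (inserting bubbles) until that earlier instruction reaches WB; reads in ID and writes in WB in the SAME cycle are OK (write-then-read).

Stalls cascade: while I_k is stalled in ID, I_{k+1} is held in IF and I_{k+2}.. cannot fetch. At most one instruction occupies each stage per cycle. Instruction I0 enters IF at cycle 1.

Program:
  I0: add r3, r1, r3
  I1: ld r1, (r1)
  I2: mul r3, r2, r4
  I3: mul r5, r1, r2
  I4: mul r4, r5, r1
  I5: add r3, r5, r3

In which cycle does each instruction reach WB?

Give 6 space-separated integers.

Answer: 5 6 7 9 12 13

Derivation:
I0 add r3 <- r1,r3: IF@1 ID@2 stall=0 (-) EX@3 MEM@4 WB@5
I1 ld r1 <- r1: IF@2 ID@3 stall=0 (-) EX@4 MEM@5 WB@6
I2 mul r3 <- r2,r4: IF@3 ID@4 stall=0 (-) EX@5 MEM@6 WB@7
I3 mul r5 <- r1,r2: IF@4 ID@5 stall=1 (RAW on I1.r1 (WB@6)) EX@7 MEM@8 WB@9
I4 mul r4 <- r5,r1: IF@5 ID@7 stall=2 (RAW on I3.r5 (WB@9)) EX@10 MEM@11 WB@12
I5 add r3 <- r5,r3: IF@7 ID@10 stall=0 (-) EX@11 MEM@12 WB@13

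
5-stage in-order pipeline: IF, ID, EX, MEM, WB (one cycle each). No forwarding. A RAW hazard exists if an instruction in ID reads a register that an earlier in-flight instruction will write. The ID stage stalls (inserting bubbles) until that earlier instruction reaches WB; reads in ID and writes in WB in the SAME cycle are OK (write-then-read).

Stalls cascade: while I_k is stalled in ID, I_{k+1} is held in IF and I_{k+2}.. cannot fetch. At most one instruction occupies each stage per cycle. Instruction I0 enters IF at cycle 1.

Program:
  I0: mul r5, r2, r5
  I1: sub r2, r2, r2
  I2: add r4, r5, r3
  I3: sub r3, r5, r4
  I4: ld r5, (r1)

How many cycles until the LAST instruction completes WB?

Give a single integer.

Answer: 12

Derivation:
I0 mul r5 <- r2,r5: IF@1 ID@2 stall=0 (-) EX@3 MEM@4 WB@5
I1 sub r2 <- r2,r2: IF@2 ID@3 stall=0 (-) EX@4 MEM@5 WB@6
I2 add r4 <- r5,r3: IF@3 ID@4 stall=1 (RAW on I0.r5 (WB@5)) EX@6 MEM@7 WB@8
I3 sub r3 <- r5,r4: IF@4 ID@6 stall=2 (RAW on I2.r4 (WB@8)) EX@9 MEM@10 WB@11
I4 ld r5 <- r1: IF@6 ID@9 stall=0 (-) EX@10 MEM@11 WB@12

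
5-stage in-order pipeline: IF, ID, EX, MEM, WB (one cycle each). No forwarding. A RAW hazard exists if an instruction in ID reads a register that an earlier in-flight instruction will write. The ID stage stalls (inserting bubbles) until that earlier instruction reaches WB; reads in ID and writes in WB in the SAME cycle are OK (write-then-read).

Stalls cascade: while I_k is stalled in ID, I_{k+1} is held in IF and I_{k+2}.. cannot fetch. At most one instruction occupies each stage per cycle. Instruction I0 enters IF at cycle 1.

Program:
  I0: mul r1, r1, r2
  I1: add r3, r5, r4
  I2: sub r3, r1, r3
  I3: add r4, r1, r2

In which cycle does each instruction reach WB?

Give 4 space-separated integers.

Answer: 5 6 9 10

Derivation:
I0 mul r1 <- r1,r2: IF@1 ID@2 stall=0 (-) EX@3 MEM@4 WB@5
I1 add r3 <- r5,r4: IF@2 ID@3 stall=0 (-) EX@4 MEM@5 WB@6
I2 sub r3 <- r1,r3: IF@3 ID@4 stall=2 (RAW on I1.r3 (WB@6)) EX@7 MEM@8 WB@9
I3 add r4 <- r1,r2: IF@4 ID@7 stall=0 (-) EX@8 MEM@9 WB@10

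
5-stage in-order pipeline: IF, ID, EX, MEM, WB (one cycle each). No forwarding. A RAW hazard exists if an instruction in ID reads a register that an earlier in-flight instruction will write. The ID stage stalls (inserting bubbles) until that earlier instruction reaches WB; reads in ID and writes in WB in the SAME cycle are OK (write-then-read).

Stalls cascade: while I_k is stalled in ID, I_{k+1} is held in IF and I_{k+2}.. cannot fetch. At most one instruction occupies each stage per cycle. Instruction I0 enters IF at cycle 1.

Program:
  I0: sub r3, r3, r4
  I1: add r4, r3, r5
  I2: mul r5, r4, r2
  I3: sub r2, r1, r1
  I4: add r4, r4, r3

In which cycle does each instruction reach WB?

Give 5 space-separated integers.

Answer: 5 8 11 12 13

Derivation:
I0 sub r3 <- r3,r4: IF@1 ID@2 stall=0 (-) EX@3 MEM@4 WB@5
I1 add r4 <- r3,r5: IF@2 ID@3 stall=2 (RAW on I0.r3 (WB@5)) EX@6 MEM@7 WB@8
I2 mul r5 <- r4,r2: IF@3 ID@6 stall=2 (RAW on I1.r4 (WB@8)) EX@9 MEM@10 WB@11
I3 sub r2 <- r1,r1: IF@6 ID@9 stall=0 (-) EX@10 MEM@11 WB@12
I4 add r4 <- r4,r3: IF@9 ID@10 stall=0 (-) EX@11 MEM@12 WB@13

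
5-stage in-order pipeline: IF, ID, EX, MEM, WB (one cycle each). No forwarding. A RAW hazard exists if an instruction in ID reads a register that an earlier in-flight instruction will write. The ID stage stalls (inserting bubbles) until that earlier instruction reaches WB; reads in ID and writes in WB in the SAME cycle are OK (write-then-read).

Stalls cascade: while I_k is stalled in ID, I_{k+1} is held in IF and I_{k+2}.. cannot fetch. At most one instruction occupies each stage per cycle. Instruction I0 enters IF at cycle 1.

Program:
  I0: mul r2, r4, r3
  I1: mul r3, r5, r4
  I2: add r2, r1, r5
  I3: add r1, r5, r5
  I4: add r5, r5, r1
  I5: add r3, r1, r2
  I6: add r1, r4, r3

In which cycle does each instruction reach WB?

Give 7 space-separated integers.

Answer: 5 6 7 8 11 12 15

Derivation:
I0 mul r2 <- r4,r3: IF@1 ID@2 stall=0 (-) EX@3 MEM@4 WB@5
I1 mul r3 <- r5,r4: IF@2 ID@3 stall=0 (-) EX@4 MEM@5 WB@6
I2 add r2 <- r1,r5: IF@3 ID@4 stall=0 (-) EX@5 MEM@6 WB@7
I3 add r1 <- r5,r5: IF@4 ID@5 stall=0 (-) EX@6 MEM@7 WB@8
I4 add r5 <- r5,r1: IF@5 ID@6 stall=2 (RAW on I3.r1 (WB@8)) EX@9 MEM@10 WB@11
I5 add r3 <- r1,r2: IF@6 ID@9 stall=0 (-) EX@10 MEM@11 WB@12
I6 add r1 <- r4,r3: IF@9 ID@10 stall=2 (RAW on I5.r3 (WB@12)) EX@13 MEM@14 WB@15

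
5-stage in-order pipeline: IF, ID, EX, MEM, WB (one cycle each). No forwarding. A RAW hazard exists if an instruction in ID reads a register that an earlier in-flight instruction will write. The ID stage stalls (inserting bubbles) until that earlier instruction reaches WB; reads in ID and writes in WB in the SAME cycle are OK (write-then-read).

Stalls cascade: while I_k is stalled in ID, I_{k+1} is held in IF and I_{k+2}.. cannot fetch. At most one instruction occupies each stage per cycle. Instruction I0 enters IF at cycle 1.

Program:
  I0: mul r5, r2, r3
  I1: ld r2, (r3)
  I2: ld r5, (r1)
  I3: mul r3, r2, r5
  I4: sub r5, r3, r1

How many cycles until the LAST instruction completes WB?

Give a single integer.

Answer: 13

Derivation:
I0 mul r5 <- r2,r3: IF@1 ID@2 stall=0 (-) EX@3 MEM@4 WB@5
I1 ld r2 <- r3: IF@2 ID@3 stall=0 (-) EX@4 MEM@5 WB@6
I2 ld r5 <- r1: IF@3 ID@4 stall=0 (-) EX@5 MEM@6 WB@7
I3 mul r3 <- r2,r5: IF@4 ID@5 stall=2 (RAW on I2.r5 (WB@7)) EX@8 MEM@9 WB@10
I4 sub r5 <- r3,r1: IF@5 ID@8 stall=2 (RAW on I3.r3 (WB@10)) EX@11 MEM@12 WB@13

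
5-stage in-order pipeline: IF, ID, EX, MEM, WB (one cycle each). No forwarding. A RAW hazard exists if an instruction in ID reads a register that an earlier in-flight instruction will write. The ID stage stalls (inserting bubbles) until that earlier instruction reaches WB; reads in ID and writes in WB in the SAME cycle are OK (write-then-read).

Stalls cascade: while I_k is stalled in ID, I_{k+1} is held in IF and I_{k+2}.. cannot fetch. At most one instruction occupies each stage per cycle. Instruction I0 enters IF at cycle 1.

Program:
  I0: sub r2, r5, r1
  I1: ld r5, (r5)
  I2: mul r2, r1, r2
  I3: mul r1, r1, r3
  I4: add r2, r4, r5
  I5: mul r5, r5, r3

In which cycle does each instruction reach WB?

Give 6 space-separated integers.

I0 sub r2 <- r5,r1: IF@1 ID@2 stall=0 (-) EX@3 MEM@4 WB@5
I1 ld r5 <- r5: IF@2 ID@3 stall=0 (-) EX@4 MEM@5 WB@6
I2 mul r2 <- r1,r2: IF@3 ID@4 stall=1 (RAW on I0.r2 (WB@5)) EX@6 MEM@7 WB@8
I3 mul r1 <- r1,r3: IF@4 ID@6 stall=0 (-) EX@7 MEM@8 WB@9
I4 add r2 <- r4,r5: IF@6 ID@7 stall=0 (-) EX@8 MEM@9 WB@10
I5 mul r5 <- r5,r3: IF@7 ID@8 stall=0 (-) EX@9 MEM@10 WB@11

Answer: 5 6 8 9 10 11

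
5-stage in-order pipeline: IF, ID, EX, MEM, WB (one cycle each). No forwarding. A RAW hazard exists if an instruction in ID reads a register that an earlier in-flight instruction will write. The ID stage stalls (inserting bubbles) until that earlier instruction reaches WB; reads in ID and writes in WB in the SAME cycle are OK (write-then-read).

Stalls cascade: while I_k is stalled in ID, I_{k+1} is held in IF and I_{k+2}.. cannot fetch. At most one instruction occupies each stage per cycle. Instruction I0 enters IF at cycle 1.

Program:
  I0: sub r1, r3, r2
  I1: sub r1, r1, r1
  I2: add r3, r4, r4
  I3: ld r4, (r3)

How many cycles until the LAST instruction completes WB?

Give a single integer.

I0 sub r1 <- r3,r2: IF@1 ID@2 stall=0 (-) EX@3 MEM@4 WB@5
I1 sub r1 <- r1,r1: IF@2 ID@3 stall=2 (RAW on I0.r1 (WB@5)) EX@6 MEM@7 WB@8
I2 add r3 <- r4,r4: IF@3 ID@6 stall=0 (-) EX@7 MEM@8 WB@9
I3 ld r4 <- r3: IF@6 ID@7 stall=2 (RAW on I2.r3 (WB@9)) EX@10 MEM@11 WB@12

Answer: 12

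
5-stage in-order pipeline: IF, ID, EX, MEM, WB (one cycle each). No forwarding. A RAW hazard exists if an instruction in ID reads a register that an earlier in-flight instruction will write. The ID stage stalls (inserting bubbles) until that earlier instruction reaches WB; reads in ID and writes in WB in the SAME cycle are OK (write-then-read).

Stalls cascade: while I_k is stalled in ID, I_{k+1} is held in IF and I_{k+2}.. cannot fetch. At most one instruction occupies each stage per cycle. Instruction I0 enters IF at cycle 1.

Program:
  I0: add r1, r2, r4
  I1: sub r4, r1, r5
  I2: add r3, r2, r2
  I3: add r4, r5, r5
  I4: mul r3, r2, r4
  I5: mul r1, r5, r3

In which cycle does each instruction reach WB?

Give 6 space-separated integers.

Answer: 5 8 9 10 13 16

Derivation:
I0 add r1 <- r2,r4: IF@1 ID@2 stall=0 (-) EX@3 MEM@4 WB@5
I1 sub r4 <- r1,r5: IF@2 ID@3 stall=2 (RAW on I0.r1 (WB@5)) EX@6 MEM@7 WB@8
I2 add r3 <- r2,r2: IF@3 ID@6 stall=0 (-) EX@7 MEM@8 WB@9
I3 add r4 <- r5,r5: IF@6 ID@7 stall=0 (-) EX@8 MEM@9 WB@10
I4 mul r3 <- r2,r4: IF@7 ID@8 stall=2 (RAW on I3.r4 (WB@10)) EX@11 MEM@12 WB@13
I5 mul r1 <- r5,r3: IF@8 ID@11 stall=2 (RAW on I4.r3 (WB@13)) EX@14 MEM@15 WB@16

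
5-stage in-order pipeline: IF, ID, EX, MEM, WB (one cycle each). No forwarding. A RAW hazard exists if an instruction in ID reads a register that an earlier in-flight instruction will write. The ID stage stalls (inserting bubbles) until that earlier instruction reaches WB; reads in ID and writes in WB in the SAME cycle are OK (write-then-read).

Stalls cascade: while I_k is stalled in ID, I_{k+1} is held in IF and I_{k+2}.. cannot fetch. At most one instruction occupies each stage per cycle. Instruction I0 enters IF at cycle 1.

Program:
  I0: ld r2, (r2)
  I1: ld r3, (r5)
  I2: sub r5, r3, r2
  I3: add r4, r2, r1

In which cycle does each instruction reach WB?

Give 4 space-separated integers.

I0 ld r2 <- r2: IF@1 ID@2 stall=0 (-) EX@3 MEM@4 WB@5
I1 ld r3 <- r5: IF@2 ID@3 stall=0 (-) EX@4 MEM@5 WB@6
I2 sub r5 <- r3,r2: IF@3 ID@4 stall=2 (RAW on I1.r3 (WB@6)) EX@7 MEM@8 WB@9
I3 add r4 <- r2,r1: IF@4 ID@7 stall=0 (-) EX@8 MEM@9 WB@10

Answer: 5 6 9 10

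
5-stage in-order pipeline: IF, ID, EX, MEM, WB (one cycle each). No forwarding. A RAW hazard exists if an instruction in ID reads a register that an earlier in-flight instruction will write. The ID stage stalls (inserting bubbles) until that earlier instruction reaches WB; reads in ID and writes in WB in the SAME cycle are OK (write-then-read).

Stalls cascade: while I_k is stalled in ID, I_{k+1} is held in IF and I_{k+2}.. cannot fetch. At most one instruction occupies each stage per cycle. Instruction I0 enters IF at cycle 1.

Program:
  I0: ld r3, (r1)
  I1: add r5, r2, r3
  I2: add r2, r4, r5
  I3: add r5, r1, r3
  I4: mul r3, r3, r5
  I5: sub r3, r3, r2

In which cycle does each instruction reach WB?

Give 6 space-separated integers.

Answer: 5 8 11 12 15 18

Derivation:
I0 ld r3 <- r1: IF@1 ID@2 stall=0 (-) EX@3 MEM@4 WB@5
I1 add r5 <- r2,r3: IF@2 ID@3 stall=2 (RAW on I0.r3 (WB@5)) EX@6 MEM@7 WB@8
I2 add r2 <- r4,r5: IF@3 ID@6 stall=2 (RAW on I1.r5 (WB@8)) EX@9 MEM@10 WB@11
I3 add r5 <- r1,r3: IF@6 ID@9 stall=0 (-) EX@10 MEM@11 WB@12
I4 mul r3 <- r3,r5: IF@9 ID@10 stall=2 (RAW on I3.r5 (WB@12)) EX@13 MEM@14 WB@15
I5 sub r3 <- r3,r2: IF@10 ID@13 stall=2 (RAW on I4.r3 (WB@15)) EX@16 MEM@17 WB@18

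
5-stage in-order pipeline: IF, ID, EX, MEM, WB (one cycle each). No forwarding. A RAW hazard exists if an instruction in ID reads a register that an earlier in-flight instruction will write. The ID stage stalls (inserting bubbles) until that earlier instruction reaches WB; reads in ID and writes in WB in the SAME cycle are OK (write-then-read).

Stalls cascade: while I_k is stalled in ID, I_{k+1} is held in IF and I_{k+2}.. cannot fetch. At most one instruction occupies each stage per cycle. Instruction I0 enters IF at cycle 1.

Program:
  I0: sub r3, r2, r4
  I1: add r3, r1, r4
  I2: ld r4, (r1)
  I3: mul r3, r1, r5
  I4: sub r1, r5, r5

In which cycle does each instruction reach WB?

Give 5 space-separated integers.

I0 sub r3 <- r2,r4: IF@1 ID@2 stall=0 (-) EX@3 MEM@4 WB@5
I1 add r3 <- r1,r4: IF@2 ID@3 stall=0 (-) EX@4 MEM@5 WB@6
I2 ld r4 <- r1: IF@3 ID@4 stall=0 (-) EX@5 MEM@6 WB@7
I3 mul r3 <- r1,r5: IF@4 ID@5 stall=0 (-) EX@6 MEM@7 WB@8
I4 sub r1 <- r5,r5: IF@5 ID@6 stall=0 (-) EX@7 MEM@8 WB@9

Answer: 5 6 7 8 9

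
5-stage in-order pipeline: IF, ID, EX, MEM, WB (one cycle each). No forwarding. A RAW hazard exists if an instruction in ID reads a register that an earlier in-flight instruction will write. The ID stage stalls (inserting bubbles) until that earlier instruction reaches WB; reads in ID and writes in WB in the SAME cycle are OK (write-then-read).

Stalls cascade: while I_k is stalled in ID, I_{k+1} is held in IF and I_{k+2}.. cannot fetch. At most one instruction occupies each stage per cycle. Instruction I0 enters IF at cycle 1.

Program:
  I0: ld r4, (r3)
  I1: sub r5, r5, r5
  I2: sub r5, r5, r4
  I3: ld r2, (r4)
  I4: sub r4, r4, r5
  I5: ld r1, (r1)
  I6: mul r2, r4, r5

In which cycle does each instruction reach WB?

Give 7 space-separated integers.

I0 ld r4 <- r3: IF@1 ID@2 stall=0 (-) EX@3 MEM@4 WB@5
I1 sub r5 <- r5,r5: IF@2 ID@3 stall=0 (-) EX@4 MEM@5 WB@6
I2 sub r5 <- r5,r4: IF@3 ID@4 stall=2 (RAW on I1.r5 (WB@6)) EX@7 MEM@8 WB@9
I3 ld r2 <- r4: IF@4 ID@7 stall=0 (-) EX@8 MEM@9 WB@10
I4 sub r4 <- r4,r5: IF@7 ID@8 stall=1 (RAW on I2.r5 (WB@9)) EX@10 MEM@11 WB@12
I5 ld r1 <- r1: IF@8 ID@10 stall=0 (-) EX@11 MEM@12 WB@13
I6 mul r2 <- r4,r5: IF@10 ID@11 stall=1 (RAW on I4.r4 (WB@12)) EX@13 MEM@14 WB@15

Answer: 5 6 9 10 12 13 15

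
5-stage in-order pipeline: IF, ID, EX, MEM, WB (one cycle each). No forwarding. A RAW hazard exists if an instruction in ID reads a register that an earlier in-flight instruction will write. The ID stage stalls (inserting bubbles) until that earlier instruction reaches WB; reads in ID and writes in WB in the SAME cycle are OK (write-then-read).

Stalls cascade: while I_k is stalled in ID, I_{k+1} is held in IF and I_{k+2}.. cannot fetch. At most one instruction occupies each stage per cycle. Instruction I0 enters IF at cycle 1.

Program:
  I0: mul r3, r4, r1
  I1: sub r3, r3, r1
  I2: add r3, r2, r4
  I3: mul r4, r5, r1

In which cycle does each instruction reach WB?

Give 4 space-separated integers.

I0 mul r3 <- r4,r1: IF@1 ID@2 stall=0 (-) EX@3 MEM@4 WB@5
I1 sub r3 <- r3,r1: IF@2 ID@3 stall=2 (RAW on I0.r3 (WB@5)) EX@6 MEM@7 WB@8
I2 add r3 <- r2,r4: IF@3 ID@6 stall=0 (-) EX@7 MEM@8 WB@9
I3 mul r4 <- r5,r1: IF@6 ID@7 stall=0 (-) EX@8 MEM@9 WB@10

Answer: 5 8 9 10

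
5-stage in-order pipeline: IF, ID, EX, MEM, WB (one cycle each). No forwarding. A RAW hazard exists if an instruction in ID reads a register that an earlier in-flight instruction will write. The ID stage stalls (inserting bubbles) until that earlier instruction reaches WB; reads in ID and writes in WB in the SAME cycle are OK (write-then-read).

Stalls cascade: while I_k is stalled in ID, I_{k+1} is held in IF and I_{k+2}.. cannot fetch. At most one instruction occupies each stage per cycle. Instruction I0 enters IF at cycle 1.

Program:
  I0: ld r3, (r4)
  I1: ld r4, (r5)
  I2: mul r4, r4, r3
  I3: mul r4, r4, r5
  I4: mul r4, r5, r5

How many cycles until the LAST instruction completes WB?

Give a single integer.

Answer: 13

Derivation:
I0 ld r3 <- r4: IF@1 ID@2 stall=0 (-) EX@3 MEM@4 WB@5
I1 ld r4 <- r5: IF@2 ID@3 stall=0 (-) EX@4 MEM@5 WB@6
I2 mul r4 <- r4,r3: IF@3 ID@4 stall=2 (RAW on I1.r4 (WB@6)) EX@7 MEM@8 WB@9
I3 mul r4 <- r4,r5: IF@4 ID@7 stall=2 (RAW on I2.r4 (WB@9)) EX@10 MEM@11 WB@12
I4 mul r4 <- r5,r5: IF@7 ID@10 stall=0 (-) EX@11 MEM@12 WB@13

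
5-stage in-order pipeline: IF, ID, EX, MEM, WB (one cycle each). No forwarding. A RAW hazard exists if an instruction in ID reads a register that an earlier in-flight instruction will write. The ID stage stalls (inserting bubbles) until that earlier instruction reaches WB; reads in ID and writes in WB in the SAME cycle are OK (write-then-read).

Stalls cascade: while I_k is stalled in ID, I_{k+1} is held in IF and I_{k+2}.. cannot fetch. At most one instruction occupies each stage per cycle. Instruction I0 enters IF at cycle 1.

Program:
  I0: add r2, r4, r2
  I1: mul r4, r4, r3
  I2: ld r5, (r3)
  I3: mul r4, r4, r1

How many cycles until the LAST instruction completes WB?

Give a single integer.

Answer: 9

Derivation:
I0 add r2 <- r4,r2: IF@1 ID@2 stall=0 (-) EX@3 MEM@4 WB@5
I1 mul r4 <- r4,r3: IF@2 ID@3 stall=0 (-) EX@4 MEM@5 WB@6
I2 ld r5 <- r3: IF@3 ID@4 stall=0 (-) EX@5 MEM@6 WB@7
I3 mul r4 <- r4,r1: IF@4 ID@5 stall=1 (RAW on I1.r4 (WB@6)) EX@7 MEM@8 WB@9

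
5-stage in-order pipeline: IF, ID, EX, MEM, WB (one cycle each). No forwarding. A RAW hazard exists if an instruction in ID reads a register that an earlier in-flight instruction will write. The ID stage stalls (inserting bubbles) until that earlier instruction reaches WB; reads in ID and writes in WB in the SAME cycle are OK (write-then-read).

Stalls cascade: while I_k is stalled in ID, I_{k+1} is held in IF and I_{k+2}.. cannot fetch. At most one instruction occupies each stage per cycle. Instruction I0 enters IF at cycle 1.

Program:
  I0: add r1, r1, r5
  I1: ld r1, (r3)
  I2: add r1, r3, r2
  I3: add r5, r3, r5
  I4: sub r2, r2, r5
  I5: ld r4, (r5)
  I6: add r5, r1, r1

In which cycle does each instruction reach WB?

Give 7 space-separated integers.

Answer: 5 6 7 8 11 12 13

Derivation:
I0 add r1 <- r1,r5: IF@1 ID@2 stall=0 (-) EX@3 MEM@4 WB@5
I1 ld r1 <- r3: IF@2 ID@3 stall=0 (-) EX@4 MEM@5 WB@6
I2 add r1 <- r3,r2: IF@3 ID@4 stall=0 (-) EX@5 MEM@6 WB@7
I3 add r5 <- r3,r5: IF@4 ID@5 stall=0 (-) EX@6 MEM@7 WB@8
I4 sub r2 <- r2,r5: IF@5 ID@6 stall=2 (RAW on I3.r5 (WB@8)) EX@9 MEM@10 WB@11
I5 ld r4 <- r5: IF@6 ID@9 stall=0 (-) EX@10 MEM@11 WB@12
I6 add r5 <- r1,r1: IF@9 ID@10 stall=0 (-) EX@11 MEM@12 WB@13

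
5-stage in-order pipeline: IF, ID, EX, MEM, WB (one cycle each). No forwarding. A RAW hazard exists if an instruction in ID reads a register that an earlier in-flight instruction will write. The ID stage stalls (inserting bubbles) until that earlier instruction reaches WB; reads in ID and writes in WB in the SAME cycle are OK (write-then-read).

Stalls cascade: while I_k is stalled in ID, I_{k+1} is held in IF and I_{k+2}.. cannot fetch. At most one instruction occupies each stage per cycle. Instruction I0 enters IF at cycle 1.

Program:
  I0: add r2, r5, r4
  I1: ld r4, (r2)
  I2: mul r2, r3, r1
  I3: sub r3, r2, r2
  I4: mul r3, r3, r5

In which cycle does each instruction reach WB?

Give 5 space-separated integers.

I0 add r2 <- r5,r4: IF@1 ID@2 stall=0 (-) EX@3 MEM@4 WB@5
I1 ld r4 <- r2: IF@2 ID@3 stall=2 (RAW on I0.r2 (WB@5)) EX@6 MEM@7 WB@8
I2 mul r2 <- r3,r1: IF@3 ID@6 stall=0 (-) EX@7 MEM@8 WB@9
I3 sub r3 <- r2,r2: IF@6 ID@7 stall=2 (RAW on I2.r2 (WB@9)) EX@10 MEM@11 WB@12
I4 mul r3 <- r3,r5: IF@7 ID@10 stall=2 (RAW on I3.r3 (WB@12)) EX@13 MEM@14 WB@15

Answer: 5 8 9 12 15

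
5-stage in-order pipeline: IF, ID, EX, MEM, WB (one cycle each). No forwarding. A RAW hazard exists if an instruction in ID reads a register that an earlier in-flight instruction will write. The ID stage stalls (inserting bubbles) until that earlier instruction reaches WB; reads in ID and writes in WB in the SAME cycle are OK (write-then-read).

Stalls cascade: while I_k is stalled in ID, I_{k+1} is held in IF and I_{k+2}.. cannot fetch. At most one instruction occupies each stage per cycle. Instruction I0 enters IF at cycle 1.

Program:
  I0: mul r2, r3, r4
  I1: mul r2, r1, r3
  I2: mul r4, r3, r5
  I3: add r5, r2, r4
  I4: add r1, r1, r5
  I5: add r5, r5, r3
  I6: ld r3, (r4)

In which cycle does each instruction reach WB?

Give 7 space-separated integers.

Answer: 5 6 7 10 13 14 15

Derivation:
I0 mul r2 <- r3,r4: IF@1 ID@2 stall=0 (-) EX@3 MEM@4 WB@5
I1 mul r2 <- r1,r3: IF@2 ID@3 stall=0 (-) EX@4 MEM@5 WB@6
I2 mul r4 <- r3,r5: IF@3 ID@4 stall=0 (-) EX@5 MEM@6 WB@7
I3 add r5 <- r2,r4: IF@4 ID@5 stall=2 (RAW on I2.r4 (WB@7)) EX@8 MEM@9 WB@10
I4 add r1 <- r1,r5: IF@5 ID@8 stall=2 (RAW on I3.r5 (WB@10)) EX@11 MEM@12 WB@13
I5 add r5 <- r5,r3: IF@8 ID@11 stall=0 (-) EX@12 MEM@13 WB@14
I6 ld r3 <- r4: IF@11 ID@12 stall=0 (-) EX@13 MEM@14 WB@15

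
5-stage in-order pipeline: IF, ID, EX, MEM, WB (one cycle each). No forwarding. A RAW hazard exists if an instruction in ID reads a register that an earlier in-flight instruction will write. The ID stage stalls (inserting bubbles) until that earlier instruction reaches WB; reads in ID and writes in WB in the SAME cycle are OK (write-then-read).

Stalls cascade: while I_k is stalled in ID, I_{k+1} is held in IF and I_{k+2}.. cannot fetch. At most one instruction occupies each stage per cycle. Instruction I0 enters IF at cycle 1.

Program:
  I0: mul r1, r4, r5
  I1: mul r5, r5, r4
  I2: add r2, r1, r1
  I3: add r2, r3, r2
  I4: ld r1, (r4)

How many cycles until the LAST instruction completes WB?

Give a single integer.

I0 mul r1 <- r4,r5: IF@1 ID@2 stall=0 (-) EX@3 MEM@4 WB@5
I1 mul r5 <- r5,r4: IF@2 ID@3 stall=0 (-) EX@4 MEM@5 WB@6
I2 add r2 <- r1,r1: IF@3 ID@4 stall=1 (RAW on I0.r1 (WB@5)) EX@6 MEM@7 WB@8
I3 add r2 <- r3,r2: IF@4 ID@6 stall=2 (RAW on I2.r2 (WB@8)) EX@9 MEM@10 WB@11
I4 ld r1 <- r4: IF@6 ID@9 stall=0 (-) EX@10 MEM@11 WB@12

Answer: 12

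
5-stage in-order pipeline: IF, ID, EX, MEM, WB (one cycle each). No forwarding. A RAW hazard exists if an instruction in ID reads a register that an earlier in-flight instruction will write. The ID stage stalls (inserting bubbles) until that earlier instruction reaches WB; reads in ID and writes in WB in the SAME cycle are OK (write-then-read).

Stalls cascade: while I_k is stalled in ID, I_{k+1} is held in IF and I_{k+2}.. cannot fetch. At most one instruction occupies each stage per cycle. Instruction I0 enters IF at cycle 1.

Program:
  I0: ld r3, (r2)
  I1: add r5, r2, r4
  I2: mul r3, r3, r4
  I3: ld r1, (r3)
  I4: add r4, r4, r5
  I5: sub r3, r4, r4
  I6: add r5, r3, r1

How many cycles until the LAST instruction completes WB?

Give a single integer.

I0 ld r3 <- r2: IF@1 ID@2 stall=0 (-) EX@3 MEM@4 WB@5
I1 add r5 <- r2,r4: IF@2 ID@3 stall=0 (-) EX@4 MEM@5 WB@6
I2 mul r3 <- r3,r4: IF@3 ID@4 stall=1 (RAW on I0.r3 (WB@5)) EX@6 MEM@7 WB@8
I3 ld r1 <- r3: IF@4 ID@6 stall=2 (RAW on I2.r3 (WB@8)) EX@9 MEM@10 WB@11
I4 add r4 <- r4,r5: IF@6 ID@9 stall=0 (-) EX@10 MEM@11 WB@12
I5 sub r3 <- r4,r4: IF@9 ID@10 stall=2 (RAW on I4.r4 (WB@12)) EX@13 MEM@14 WB@15
I6 add r5 <- r3,r1: IF@10 ID@13 stall=2 (RAW on I5.r3 (WB@15)) EX@16 MEM@17 WB@18

Answer: 18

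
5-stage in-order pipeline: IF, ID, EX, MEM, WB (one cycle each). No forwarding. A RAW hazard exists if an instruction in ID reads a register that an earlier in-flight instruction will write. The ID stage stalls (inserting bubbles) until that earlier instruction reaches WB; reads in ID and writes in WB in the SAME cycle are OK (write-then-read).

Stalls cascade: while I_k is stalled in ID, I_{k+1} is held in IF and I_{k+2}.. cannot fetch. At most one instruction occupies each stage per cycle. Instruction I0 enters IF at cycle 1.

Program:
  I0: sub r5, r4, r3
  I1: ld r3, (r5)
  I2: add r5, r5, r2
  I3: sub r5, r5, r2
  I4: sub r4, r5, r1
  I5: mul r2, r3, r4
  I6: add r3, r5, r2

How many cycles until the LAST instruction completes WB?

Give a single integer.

I0 sub r5 <- r4,r3: IF@1 ID@2 stall=0 (-) EX@3 MEM@4 WB@5
I1 ld r3 <- r5: IF@2 ID@3 stall=2 (RAW on I0.r5 (WB@5)) EX@6 MEM@7 WB@8
I2 add r5 <- r5,r2: IF@3 ID@6 stall=0 (-) EX@7 MEM@8 WB@9
I3 sub r5 <- r5,r2: IF@6 ID@7 stall=2 (RAW on I2.r5 (WB@9)) EX@10 MEM@11 WB@12
I4 sub r4 <- r5,r1: IF@7 ID@10 stall=2 (RAW on I3.r5 (WB@12)) EX@13 MEM@14 WB@15
I5 mul r2 <- r3,r4: IF@10 ID@13 stall=2 (RAW on I4.r4 (WB@15)) EX@16 MEM@17 WB@18
I6 add r3 <- r5,r2: IF@13 ID@16 stall=2 (RAW on I5.r2 (WB@18)) EX@19 MEM@20 WB@21

Answer: 21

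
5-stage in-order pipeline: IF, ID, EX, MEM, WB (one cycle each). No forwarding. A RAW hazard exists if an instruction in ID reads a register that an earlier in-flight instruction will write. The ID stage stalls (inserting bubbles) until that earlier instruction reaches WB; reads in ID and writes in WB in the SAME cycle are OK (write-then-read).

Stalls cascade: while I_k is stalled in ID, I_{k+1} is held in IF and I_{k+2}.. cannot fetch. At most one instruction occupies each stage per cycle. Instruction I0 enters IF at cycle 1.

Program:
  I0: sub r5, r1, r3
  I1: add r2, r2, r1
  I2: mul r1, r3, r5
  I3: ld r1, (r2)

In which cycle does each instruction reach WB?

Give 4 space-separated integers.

Answer: 5 6 8 9

Derivation:
I0 sub r5 <- r1,r3: IF@1 ID@2 stall=0 (-) EX@3 MEM@4 WB@5
I1 add r2 <- r2,r1: IF@2 ID@3 stall=0 (-) EX@4 MEM@5 WB@6
I2 mul r1 <- r3,r5: IF@3 ID@4 stall=1 (RAW on I0.r5 (WB@5)) EX@6 MEM@7 WB@8
I3 ld r1 <- r2: IF@4 ID@6 stall=0 (-) EX@7 MEM@8 WB@9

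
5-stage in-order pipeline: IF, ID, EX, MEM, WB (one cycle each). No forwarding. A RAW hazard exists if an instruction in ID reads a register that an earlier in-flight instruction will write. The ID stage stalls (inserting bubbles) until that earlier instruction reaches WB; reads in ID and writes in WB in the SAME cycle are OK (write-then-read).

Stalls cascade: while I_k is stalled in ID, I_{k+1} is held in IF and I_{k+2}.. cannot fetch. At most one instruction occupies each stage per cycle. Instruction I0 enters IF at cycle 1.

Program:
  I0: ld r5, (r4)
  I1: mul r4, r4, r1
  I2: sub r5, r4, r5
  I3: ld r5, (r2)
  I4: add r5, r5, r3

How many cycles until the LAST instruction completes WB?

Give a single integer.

I0 ld r5 <- r4: IF@1 ID@2 stall=0 (-) EX@3 MEM@4 WB@5
I1 mul r4 <- r4,r1: IF@2 ID@3 stall=0 (-) EX@4 MEM@5 WB@6
I2 sub r5 <- r4,r5: IF@3 ID@4 stall=2 (RAW on I1.r4 (WB@6)) EX@7 MEM@8 WB@9
I3 ld r5 <- r2: IF@4 ID@7 stall=0 (-) EX@8 MEM@9 WB@10
I4 add r5 <- r5,r3: IF@7 ID@8 stall=2 (RAW on I3.r5 (WB@10)) EX@11 MEM@12 WB@13

Answer: 13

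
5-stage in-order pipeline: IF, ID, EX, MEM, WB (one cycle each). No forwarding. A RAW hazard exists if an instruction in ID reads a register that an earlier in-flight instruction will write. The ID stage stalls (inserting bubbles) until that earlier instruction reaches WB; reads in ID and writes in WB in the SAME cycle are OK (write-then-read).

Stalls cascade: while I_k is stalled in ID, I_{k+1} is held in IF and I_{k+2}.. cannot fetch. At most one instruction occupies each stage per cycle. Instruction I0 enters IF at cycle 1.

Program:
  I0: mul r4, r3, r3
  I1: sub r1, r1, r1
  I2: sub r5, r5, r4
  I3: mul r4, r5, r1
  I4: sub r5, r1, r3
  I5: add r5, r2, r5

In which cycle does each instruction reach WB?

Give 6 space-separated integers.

I0 mul r4 <- r3,r3: IF@1 ID@2 stall=0 (-) EX@3 MEM@4 WB@5
I1 sub r1 <- r1,r1: IF@2 ID@3 stall=0 (-) EX@4 MEM@5 WB@6
I2 sub r5 <- r5,r4: IF@3 ID@4 stall=1 (RAW on I0.r4 (WB@5)) EX@6 MEM@7 WB@8
I3 mul r4 <- r5,r1: IF@4 ID@6 stall=2 (RAW on I2.r5 (WB@8)) EX@9 MEM@10 WB@11
I4 sub r5 <- r1,r3: IF@6 ID@9 stall=0 (-) EX@10 MEM@11 WB@12
I5 add r5 <- r2,r5: IF@9 ID@10 stall=2 (RAW on I4.r5 (WB@12)) EX@13 MEM@14 WB@15

Answer: 5 6 8 11 12 15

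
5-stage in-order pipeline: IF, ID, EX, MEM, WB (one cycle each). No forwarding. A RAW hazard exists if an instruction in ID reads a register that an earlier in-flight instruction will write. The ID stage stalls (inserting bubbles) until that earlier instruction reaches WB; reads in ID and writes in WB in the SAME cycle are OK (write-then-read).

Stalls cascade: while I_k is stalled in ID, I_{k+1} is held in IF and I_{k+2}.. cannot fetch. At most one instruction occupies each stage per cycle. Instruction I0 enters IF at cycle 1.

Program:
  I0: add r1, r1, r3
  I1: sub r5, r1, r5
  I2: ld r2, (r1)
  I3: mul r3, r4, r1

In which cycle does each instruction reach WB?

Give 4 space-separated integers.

Answer: 5 8 9 10

Derivation:
I0 add r1 <- r1,r3: IF@1 ID@2 stall=0 (-) EX@3 MEM@4 WB@5
I1 sub r5 <- r1,r5: IF@2 ID@3 stall=2 (RAW on I0.r1 (WB@5)) EX@6 MEM@7 WB@8
I2 ld r2 <- r1: IF@3 ID@6 stall=0 (-) EX@7 MEM@8 WB@9
I3 mul r3 <- r4,r1: IF@6 ID@7 stall=0 (-) EX@8 MEM@9 WB@10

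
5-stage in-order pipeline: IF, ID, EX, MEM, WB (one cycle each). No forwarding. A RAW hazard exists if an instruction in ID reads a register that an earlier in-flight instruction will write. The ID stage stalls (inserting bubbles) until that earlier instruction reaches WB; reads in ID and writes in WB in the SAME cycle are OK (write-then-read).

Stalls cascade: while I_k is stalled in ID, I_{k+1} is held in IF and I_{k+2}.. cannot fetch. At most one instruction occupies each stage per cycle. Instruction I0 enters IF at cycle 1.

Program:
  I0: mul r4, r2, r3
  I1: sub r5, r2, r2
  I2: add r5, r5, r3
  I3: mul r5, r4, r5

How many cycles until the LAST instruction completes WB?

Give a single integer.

Answer: 12

Derivation:
I0 mul r4 <- r2,r3: IF@1 ID@2 stall=0 (-) EX@3 MEM@4 WB@5
I1 sub r5 <- r2,r2: IF@2 ID@3 stall=0 (-) EX@4 MEM@5 WB@6
I2 add r5 <- r5,r3: IF@3 ID@4 stall=2 (RAW on I1.r5 (WB@6)) EX@7 MEM@8 WB@9
I3 mul r5 <- r4,r5: IF@4 ID@7 stall=2 (RAW on I2.r5 (WB@9)) EX@10 MEM@11 WB@12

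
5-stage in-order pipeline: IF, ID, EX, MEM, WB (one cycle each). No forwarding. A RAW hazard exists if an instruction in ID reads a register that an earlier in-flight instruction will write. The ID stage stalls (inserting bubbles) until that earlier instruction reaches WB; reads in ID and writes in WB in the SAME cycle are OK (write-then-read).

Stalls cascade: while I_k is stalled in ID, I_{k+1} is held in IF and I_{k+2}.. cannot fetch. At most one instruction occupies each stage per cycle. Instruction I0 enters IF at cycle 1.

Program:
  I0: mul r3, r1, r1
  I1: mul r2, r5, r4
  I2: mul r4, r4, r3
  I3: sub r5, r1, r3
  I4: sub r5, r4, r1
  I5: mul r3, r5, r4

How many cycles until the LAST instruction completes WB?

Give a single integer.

I0 mul r3 <- r1,r1: IF@1 ID@2 stall=0 (-) EX@3 MEM@4 WB@5
I1 mul r2 <- r5,r4: IF@2 ID@3 stall=0 (-) EX@4 MEM@5 WB@6
I2 mul r4 <- r4,r3: IF@3 ID@4 stall=1 (RAW on I0.r3 (WB@5)) EX@6 MEM@7 WB@8
I3 sub r5 <- r1,r3: IF@4 ID@6 stall=0 (-) EX@7 MEM@8 WB@9
I4 sub r5 <- r4,r1: IF@6 ID@7 stall=1 (RAW on I2.r4 (WB@8)) EX@9 MEM@10 WB@11
I5 mul r3 <- r5,r4: IF@7 ID@9 stall=2 (RAW on I4.r5 (WB@11)) EX@12 MEM@13 WB@14

Answer: 14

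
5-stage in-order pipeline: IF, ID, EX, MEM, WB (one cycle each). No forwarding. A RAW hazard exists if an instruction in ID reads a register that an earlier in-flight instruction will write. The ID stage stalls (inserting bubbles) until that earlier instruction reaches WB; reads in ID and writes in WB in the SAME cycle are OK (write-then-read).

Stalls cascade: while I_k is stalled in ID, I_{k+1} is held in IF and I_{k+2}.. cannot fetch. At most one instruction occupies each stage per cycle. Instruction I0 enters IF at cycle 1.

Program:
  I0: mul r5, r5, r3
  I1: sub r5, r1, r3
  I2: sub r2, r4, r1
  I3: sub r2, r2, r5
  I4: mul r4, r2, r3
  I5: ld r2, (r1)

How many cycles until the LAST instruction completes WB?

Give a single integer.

Answer: 14

Derivation:
I0 mul r5 <- r5,r3: IF@1 ID@2 stall=0 (-) EX@3 MEM@4 WB@5
I1 sub r5 <- r1,r3: IF@2 ID@3 stall=0 (-) EX@4 MEM@5 WB@6
I2 sub r2 <- r4,r1: IF@3 ID@4 stall=0 (-) EX@5 MEM@6 WB@7
I3 sub r2 <- r2,r5: IF@4 ID@5 stall=2 (RAW on I2.r2 (WB@7)) EX@8 MEM@9 WB@10
I4 mul r4 <- r2,r3: IF@5 ID@8 stall=2 (RAW on I3.r2 (WB@10)) EX@11 MEM@12 WB@13
I5 ld r2 <- r1: IF@8 ID@11 stall=0 (-) EX@12 MEM@13 WB@14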